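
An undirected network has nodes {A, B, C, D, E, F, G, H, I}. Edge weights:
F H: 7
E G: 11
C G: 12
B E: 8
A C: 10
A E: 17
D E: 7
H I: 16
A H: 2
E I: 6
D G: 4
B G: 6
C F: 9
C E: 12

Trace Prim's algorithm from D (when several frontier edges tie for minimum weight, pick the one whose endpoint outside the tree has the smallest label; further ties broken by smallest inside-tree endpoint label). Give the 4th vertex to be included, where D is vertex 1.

Grow the tree from D using Prim:
Step 1: cheapest edge leaving the tree is D G (4); add G.
Step 2: cheapest edge leaving the tree is B G (6); add B.
Step 3: cheapest edge leaving the tree is D E (7); add E.
Step 4: cheapest edge leaving the tree is E I (6); add I.
Step 5: cheapest edge leaving the tree is C E (12); add C.
Step 6: cheapest edge leaving the tree is C F (9); add F.
Step 7: cheapest edge leaving the tree is F H (7); add H.
Step 8: cheapest edge leaving the tree is A H (2); add A.
Vertex order: D, G, B, E, I, C, F, H, A. The 4th vertex is E.

E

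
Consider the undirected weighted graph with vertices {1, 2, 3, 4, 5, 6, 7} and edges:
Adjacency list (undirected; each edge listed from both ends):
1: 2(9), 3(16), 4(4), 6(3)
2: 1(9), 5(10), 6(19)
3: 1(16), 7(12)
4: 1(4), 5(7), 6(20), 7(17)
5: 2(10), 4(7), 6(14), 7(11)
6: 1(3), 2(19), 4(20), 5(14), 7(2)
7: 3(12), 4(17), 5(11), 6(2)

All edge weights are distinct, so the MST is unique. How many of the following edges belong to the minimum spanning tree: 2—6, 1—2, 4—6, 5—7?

1

Kruskal: consider edges lightest-first.
6—7 (2): add — endpoints in different components.
1—6 (3): add — endpoints in different components.
1—4 (4): add — endpoints in different components.
4—5 (7): add — endpoints in different components.
1—2 (9): add — endpoints in different components.
2—5 (10): skip — 2 and 5 already connected.
5—7 (11): skip — 5 and 7 already connected.
3—7 (12): add — endpoints in different components.
MST edge set: {6—7, 1—6, 1—4, 4—5, 1—2, 3—7}.
Of the listed edges, {1—2} are in the MST → 1.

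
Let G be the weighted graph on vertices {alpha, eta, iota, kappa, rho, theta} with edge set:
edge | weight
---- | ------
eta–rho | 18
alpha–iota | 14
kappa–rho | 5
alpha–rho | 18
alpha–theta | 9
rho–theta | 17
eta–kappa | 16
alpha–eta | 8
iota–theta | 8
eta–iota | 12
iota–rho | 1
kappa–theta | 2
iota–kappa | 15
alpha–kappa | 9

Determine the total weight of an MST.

25

Kruskal's algorithm — process edges by increasing weight (ties by edge label):
iota–rho (1): add. Components now {theta} {iota,rho} {kappa} {alpha} {eta}
kappa–theta (2): add. Components now {kappa,theta} {iota,rho} {alpha} {eta}
kappa–rho (5): add. Components now {iota,kappa,rho,theta} {alpha} {eta}
alpha–eta (8): add. Components now {iota,kappa,rho,theta} {alpha,eta}
iota–theta (8): skip — theta and iota already connected.
alpha–kappa (9): add. Components now {alpha,eta,iota,kappa,rho,theta}
MST edges: iota–rho, kappa–theta, kappa–rho, alpha–eta, alpha–kappa; total weight 1+2+5+8+9 = 25.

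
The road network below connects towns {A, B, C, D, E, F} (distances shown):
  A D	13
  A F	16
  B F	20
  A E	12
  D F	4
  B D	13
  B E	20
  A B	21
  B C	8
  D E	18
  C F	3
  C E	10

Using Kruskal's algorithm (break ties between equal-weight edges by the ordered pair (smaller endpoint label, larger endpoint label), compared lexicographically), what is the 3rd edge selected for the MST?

Kruskal's algorithm — process edges by increasing weight (ties by edge label):
C F (3): add. Components now {A} {B} {C,F} {D} {E}
D F (4): add. Components now {A} {B} {C,D,F} {E}
B C (8): add. Components now {A} {B,C,D,F} {E}
C E (10): add. Components now {A} {B,C,D,E,F}
A E (12): add. Components now {A,B,C,D,E,F}
The 3rd edge added is B C.

B-C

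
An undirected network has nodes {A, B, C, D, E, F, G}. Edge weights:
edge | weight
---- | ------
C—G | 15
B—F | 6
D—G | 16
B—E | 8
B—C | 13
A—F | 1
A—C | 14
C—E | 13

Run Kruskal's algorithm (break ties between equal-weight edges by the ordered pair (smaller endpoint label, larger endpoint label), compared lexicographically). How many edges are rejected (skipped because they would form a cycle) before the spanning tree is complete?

2

Kruskal: consider edges lightest-first.
A—F (1): add — endpoints in different components.
B—F (6): add — endpoints in different components.
B—E (8): add — endpoints in different components.
B—C (13): add — endpoints in different components.
C—E (13): skip — C and E already connected.
A—C (14): skip — A and C already connected.
C—G (15): add — endpoints in different components.
D—G (16): add — endpoints in different components.
Edges rejected before the tree was complete: 2.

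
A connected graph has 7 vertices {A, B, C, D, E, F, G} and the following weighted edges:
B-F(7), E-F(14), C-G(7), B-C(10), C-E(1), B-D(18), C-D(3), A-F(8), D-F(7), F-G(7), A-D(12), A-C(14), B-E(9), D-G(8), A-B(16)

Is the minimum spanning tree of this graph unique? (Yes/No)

Sort edges by weight, then run Kruskal:
C-E (1): add. Components now {A} {B} {C,E} {D} {F} {G}
C-D (3): add. Components now {A} {B} {C,D,E} {F} {G}
B-F (7): add. Components now {A} {B,F} {C,D,E} {G}
C-G (7): add. Components now {A} {B,F} {C,D,E,G}
D-F (7): add. Components now {A} {B,C,D,E,F,G}
F-G (7): skip — F and G already connected.
A-F (8): add. Components now {A,B,C,D,E,F,G}
Non-tree edge F-G has weight 7, equal to the heaviest edge on its tree cycle — swapping gives another MST of the same weight. Not unique.

No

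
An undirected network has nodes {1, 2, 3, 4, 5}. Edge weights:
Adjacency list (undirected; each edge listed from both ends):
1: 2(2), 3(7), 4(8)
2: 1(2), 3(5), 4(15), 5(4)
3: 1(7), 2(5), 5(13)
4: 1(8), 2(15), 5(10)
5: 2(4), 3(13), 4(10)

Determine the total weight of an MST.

19

Kruskal's algorithm — process edges by increasing weight (ties by edge label):
1—2 (2): add. Components now {1,2} {3} {4} {5}
2—5 (4): add. Components now {1,2,5} {3} {4}
2—3 (5): add. Components now {1,2,3,5} {4}
1—3 (7): skip — 1 and 3 already connected.
1—4 (8): add. Components now {1,2,3,4,5}
MST edges: 1—2, 2—5, 2—3, 1—4; total weight 2+4+5+8 = 19.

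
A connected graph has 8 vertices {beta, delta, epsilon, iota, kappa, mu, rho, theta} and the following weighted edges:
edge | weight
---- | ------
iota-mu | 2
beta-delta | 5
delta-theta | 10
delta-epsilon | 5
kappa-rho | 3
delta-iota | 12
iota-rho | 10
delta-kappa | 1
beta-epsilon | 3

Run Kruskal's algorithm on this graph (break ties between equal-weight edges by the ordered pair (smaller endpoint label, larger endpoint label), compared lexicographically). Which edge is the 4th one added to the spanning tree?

Sort edges by weight, then run Kruskal:
delta-kappa (1): add — endpoints in different components.
iota-mu (2): add — endpoints in different components.
beta-epsilon (3): add — endpoints in different components.
kappa-rho (3): add — endpoints in different components.
beta-delta (5): add — endpoints in different components.
delta-epsilon (5): skip — epsilon and delta already connected.
delta-theta (10): add — endpoints in different components.
iota-rho (10): add — endpoints in different components.
The 4th edge added is kappa-rho.

kappa-rho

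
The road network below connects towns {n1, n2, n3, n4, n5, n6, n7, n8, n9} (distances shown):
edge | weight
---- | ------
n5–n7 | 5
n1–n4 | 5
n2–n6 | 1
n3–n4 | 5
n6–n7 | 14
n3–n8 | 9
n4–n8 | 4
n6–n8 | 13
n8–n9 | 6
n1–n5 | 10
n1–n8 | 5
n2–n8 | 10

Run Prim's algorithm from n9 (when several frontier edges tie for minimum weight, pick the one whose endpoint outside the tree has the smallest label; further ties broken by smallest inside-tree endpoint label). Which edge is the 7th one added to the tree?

Prim, starting at n9.
Step 1: cheapest edge leaving the tree is n8–n9 (6); add n8.
Step 2: cheapest edge leaving the tree is n4–n8 (4); add n4.
Step 3: cheapest edge leaving the tree is n1–n4 (5); add n1.
Step 4: cheapest edge leaving the tree is n3–n4 (5); add n3.
Step 5: cheapest edge leaving the tree is n2–n8 (10); add n2.
Step 6: cheapest edge leaving the tree is n2–n6 (1); add n6.
Step 7: cheapest edge leaving the tree is n1–n5 (10); add n5.
Step 8: cheapest edge leaving the tree is n5–n7 (5); add n7.
The 7th edge added is n1–n5.

n1-n5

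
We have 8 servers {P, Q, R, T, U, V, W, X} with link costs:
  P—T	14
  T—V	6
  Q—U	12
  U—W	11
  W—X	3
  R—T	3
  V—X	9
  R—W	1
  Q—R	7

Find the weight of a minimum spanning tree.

Grow the tree from P using Prim:
Step 1: frontier [P—T 14] → take P—T (14); add T.
Step 2: frontier [R—T 3, T—V 6] → take R—T (3); add R.
Step 3: frontier [R—W 1, Q—R 7, T—V 6] → take R—W (1); add W.
Step 4: frontier [Q—R 7, T—V 6, W—X 3, U—W 11] → take W—X (3); add X.
Step 5: frontier [Q—R 7, T—V 6, U—W 11, V—X 9] → take T—V (6); add V.
Step 6: frontier [Q—R 7, U—W 11] → take Q—R (7); add Q.
Step 7: frontier [Q—U 12, U—W 11] → take U—W (11); add U.
MST edges: P—T, R—T, R—W, W—X, T—V, Q—R, U—W; total weight 14+3+1+3+6+7+11 = 45.

45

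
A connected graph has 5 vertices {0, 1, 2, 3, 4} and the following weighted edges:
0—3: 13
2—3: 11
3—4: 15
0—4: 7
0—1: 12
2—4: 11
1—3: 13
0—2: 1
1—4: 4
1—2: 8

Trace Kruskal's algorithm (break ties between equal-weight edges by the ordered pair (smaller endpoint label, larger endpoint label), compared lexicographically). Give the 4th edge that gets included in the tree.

2-3

Kruskal: consider edges lightest-first.
0—2 (1): add. Components now {0,2} {1} {3} {4}
1—4 (4): add. Components now {0,2} {1,4} {3}
0—4 (7): add. Components now {0,1,2,4} {3}
1—2 (8): skip — 1 and 2 already connected.
2—3 (11): add. Components now {0,1,2,3,4}
The 4th edge added is 2—3.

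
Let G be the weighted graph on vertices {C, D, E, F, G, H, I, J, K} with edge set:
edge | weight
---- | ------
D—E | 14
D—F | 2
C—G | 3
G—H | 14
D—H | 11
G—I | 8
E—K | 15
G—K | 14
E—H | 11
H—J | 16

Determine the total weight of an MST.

79

Grow the tree from K using Prim:
Step 1: cheapest edge leaving the tree is G—K (14); add G.
Step 2: cheapest edge leaving the tree is C—G (3); add C.
Step 3: cheapest edge leaving the tree is G—I (8); add I.
Step 4: cheapest edge leaving the tree is G—H (14); add H.
Step 5: cheapest edge leaving the tree is D—H (11); add D.
Step 6: cheapest edge leaving the tree is D—F (2); add F.
Step 7: cheapest edge leaving the tree is E—H (11); add E.
Step 8: cheapest edge leaving the tree is H—J (16); add J.
MST edges: G—K, C—G, G—I, G—H, D—H, D—F, E—H, H—J; total weight 14+3+8+14+11+2+11+16 = 79.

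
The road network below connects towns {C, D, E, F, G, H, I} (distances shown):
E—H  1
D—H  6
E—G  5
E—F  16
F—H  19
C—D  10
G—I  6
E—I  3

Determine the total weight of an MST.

Prim, starting at H.
Step 1: cheapest edge leaving the tree is E—H (1); add E.
Step 2: cheapest edge leaving the tree is E—I (3); add I.
Step 3: cheapest edge leaving the tree is E—G (5); add G.
Step 4: cheapest edge leaving the tree is D—H (6); add D.
Step 5: cheapest edge leaving the tree is C—D (10); add C.
Step 6: cheapest edge leaving the tree is E—F (16); add F.
MST edges: E—H, E—I, E—G, D—H, C—D, E—F; total weight 1+3+5+6+10+16 = 41.

41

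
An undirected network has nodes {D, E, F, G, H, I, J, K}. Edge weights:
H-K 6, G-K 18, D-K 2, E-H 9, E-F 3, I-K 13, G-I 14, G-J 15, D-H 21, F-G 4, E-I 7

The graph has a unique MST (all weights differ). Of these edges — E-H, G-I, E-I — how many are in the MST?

Sort edges by weight, then run Kruskal:
D-K (2): add — endpoints in different components.
E-F (3): add — endpoints in different components.
F-G (4): add — endpoints in different components.
H-K (6): add — endpoints in different components.
E-I (7): add — endpoints in different components.
E-H (9): add — endpoints in different components.
I-K (13): skip — I and K already connected.
G-I (14): skip — G and I already connected.
G-J (15): add — endpoints in different components.
MST edge set: {D-K, E-F, F-G, H-K, E-I, E-H, G-J}.
Of the listed edges, {E-H, E-I} are in the MST → 2.

2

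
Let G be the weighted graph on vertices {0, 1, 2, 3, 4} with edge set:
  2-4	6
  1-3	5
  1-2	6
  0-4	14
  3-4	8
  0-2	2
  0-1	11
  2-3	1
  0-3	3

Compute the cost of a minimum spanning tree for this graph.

Kruskal's algorithm — process edges by increasing weight (ties by edge label):
2-3 (1): add. Components now {0} {1} {2,3} {4}
0-2 (2): add. Components now {0,2,3} {1} {4}
0-3 (3): skip — 0 and 3 already connected.
1-3 (5): add. Components now {0,1,2,3} {4}
1-2 (6): skip — 1 and 2 already connected.
2-4 (6): add. Components now {0,1,2,3,4}
MST edges: 2-3, 0-2, 1-3, 2-4; total weight 1+2+5+6 = 14.

14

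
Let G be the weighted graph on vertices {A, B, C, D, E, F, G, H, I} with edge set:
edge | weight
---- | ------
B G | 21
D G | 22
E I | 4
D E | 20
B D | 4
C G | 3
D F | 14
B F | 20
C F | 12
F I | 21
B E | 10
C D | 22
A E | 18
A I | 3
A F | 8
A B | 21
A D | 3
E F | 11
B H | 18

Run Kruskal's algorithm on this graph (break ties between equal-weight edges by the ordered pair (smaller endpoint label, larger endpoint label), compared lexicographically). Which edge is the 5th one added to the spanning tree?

E-I

Sort edges by weight, then run Kruskal:
A D (3): add — endpoints in different components.
A I (3): add — endpoints in different components.
C G (3): add — endpoints in different components.
B D (4): add — endpoints in different components.
E I (4): add — endpoints in different components.
A F (8): add — endpoints in different components.
B E (10): skip — B and E already connected.
E F (11): skip — E and F already connected.
C F (12): add — endpoints in different components.
D F (14): skip — D and F already connected.
A E (18): skip — A and E already connected.
B H (18): add — endpoints in different components.
The 5th edge added is E I.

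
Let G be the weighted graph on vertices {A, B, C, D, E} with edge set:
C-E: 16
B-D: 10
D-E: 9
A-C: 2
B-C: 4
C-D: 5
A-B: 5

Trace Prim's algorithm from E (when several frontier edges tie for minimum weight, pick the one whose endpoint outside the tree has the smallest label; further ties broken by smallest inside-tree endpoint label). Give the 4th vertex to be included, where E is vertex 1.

Grow the tree from E using Prim:
Step 1: frontier [D-E 9, C-E 16] → take D-E (9); add D.
Step 2: frontier [C-D 5, B-D 10, C-E 16] → take C-D (5); add C.
Step 3: frontier [A-C 2, B-C 4, B-D 10] → take A-C (2); add A.
Step 4: frontier [A-B 5, B-C 4, B-D 10] → take B-C (4); add B.
Vertex order: E, D, C, A, B. The 4th vertex is A.

A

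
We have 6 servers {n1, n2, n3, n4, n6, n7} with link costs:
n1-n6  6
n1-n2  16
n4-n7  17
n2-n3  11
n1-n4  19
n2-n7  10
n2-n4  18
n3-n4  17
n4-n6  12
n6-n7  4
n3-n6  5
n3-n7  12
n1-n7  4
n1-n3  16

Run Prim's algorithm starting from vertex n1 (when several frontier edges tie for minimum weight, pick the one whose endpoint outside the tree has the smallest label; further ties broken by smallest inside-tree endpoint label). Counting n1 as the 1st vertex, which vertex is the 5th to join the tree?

n2

Prim's algorithm from n1:
Step 1: cheapest edge leaving the tree is n1-n7 (4); add n7.
Step 2: cheapest edge leaving the tree is n6-n7 (4); add n6.
Step 3: cheapest edge leaving the tree is n3-n6 (5); add n3.
Step 4: cheapest edge leaving the tree is n2-n7 (10); add n2.
Step 5: cheapest edge leaving the tree is n4-n6 (12); add n4.
Vertex order: n1, n7, n6, n3, n2, n4. The 5th vertex is n2.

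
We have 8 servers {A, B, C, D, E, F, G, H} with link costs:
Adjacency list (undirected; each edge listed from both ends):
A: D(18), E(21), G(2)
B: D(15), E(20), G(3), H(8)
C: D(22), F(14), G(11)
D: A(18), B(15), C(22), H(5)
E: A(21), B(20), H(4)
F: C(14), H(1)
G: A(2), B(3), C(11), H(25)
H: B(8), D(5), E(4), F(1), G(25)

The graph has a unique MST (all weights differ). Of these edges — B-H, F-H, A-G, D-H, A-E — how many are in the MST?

Kruskal: consider edges lightest-first.
F-H (1): add — endpoints in different components.
A-G (2): add — endpoints in different components.
B-G (3): add — endpoints in different components.
E-H (4): add — endpoints in different components.
D-H (5): add — endpoints in different components.
B-H (8): add — endpoints in different components.
C-G (11): add — endpoints in different components.
MST edge set: {F-H, A-G, B-G, E-H, D-H, B-H, C-G}.
Of the listed edges, {B-H, F-H, A-G, D-H} are in the MST → 4.

4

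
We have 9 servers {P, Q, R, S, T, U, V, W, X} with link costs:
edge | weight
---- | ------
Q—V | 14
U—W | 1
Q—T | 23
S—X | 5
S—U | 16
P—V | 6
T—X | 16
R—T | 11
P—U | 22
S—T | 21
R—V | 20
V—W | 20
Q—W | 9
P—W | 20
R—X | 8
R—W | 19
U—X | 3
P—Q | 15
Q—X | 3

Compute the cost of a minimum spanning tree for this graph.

51

Grow the tree from W using Prim:
Step 1: cheapest edge leaving the tree is U—W (1); add U.
Step 2: cheapest edge leaving the tree is U—X (3); add X.
Step 3: cheapest edge leaving the tree is Q—X (3); add Q.
Step 4: cheapest edge leaving the tree is S—X (5); add S.
Step 5: cheapest edge leaving the tree is R—X (8); add R.
Step 6: cheapest edge leaving the tree is R—T (11); add T.
Step 7: cheapest edge leaving the tree is Q—V (14); add V.
Step 8: cheapest edge leaving the tree is P—V (6); add P.
MST edges: U—W, U—X, Q—X, S—X, R—X, R—T, Q—V, P—V; total weight 1+3+3+5+8+11+14+6 = 51.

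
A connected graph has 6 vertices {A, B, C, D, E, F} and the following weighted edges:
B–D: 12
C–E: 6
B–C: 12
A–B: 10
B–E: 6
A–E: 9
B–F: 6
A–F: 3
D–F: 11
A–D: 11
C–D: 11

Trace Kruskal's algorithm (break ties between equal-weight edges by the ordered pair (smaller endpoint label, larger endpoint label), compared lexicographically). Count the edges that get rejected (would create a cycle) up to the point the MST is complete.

2

Kruskal: consider edges lightest-first.
A–F (3): add. Components now {A,F} {B} {C} {D} {E}
B–E (6): add. Components now {A,F} {B,E} {C} {D}
B–F (6): add. Components now {A,B,E,F} {C} {D}
C–E (6): add. Components now {A,B,C,E,F} {D}
A–E (9): skip — A and E already connected.
A–B (10): skip — A and B already connected.
A–D (11): add. Components now {A,B,C,D,E,F}
Edges rejected before the tree was complete: 2.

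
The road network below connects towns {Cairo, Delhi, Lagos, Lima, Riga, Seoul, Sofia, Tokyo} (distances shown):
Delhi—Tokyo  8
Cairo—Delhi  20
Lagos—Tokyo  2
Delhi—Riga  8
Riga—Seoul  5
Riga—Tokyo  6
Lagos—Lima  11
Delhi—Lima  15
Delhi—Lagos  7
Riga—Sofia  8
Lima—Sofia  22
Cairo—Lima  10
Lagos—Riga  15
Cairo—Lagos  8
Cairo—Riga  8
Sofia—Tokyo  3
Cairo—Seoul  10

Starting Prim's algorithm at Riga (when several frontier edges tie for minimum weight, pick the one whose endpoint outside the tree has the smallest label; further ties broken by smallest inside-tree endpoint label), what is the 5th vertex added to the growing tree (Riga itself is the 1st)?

Sofia

Grow the tree from Riga using Prim:
Step 1: cheapest edge leaving the tree is Riga—Seoul (5); add Seoul.
Step 2: cheapest edge leaving the tree is Riga—Tokyo (6); add Tokyo.
Step 3: cheapest edge leaving the tree is Lagos—Tokyo (2); add Lagos.
Step 4: cheapest edge leaving the tree is Sofia—Tokyo (3); add Sofia.
Step 5: cheapest edge leaving the tree is Delhi—Lagos (7); add Delhi.
Step 6: cheapest edge leaving the tree is Cairo—Lagos (8); add Cairo.
Step 7: cheapest edge leaving the tree is Cairo—Lima (10); add Lima.
Vertex order: Riga, Seoul, Tokyo, Lagos, Sofia, Delhi, Cairo, Lima. The 5th vertex is Sofia.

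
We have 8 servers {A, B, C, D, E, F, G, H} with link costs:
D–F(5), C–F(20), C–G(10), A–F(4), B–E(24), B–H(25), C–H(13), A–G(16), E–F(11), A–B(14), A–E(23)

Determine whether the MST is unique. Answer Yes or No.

Yes

Kruskal: consider edges lightest-first.
A–F (4): add — endpoints in different components.
D–F (5): add — endpoints in different components.
C–G (10): add — endpoints in different components.
E–F (11): add — endpoints in different components.
C–H (13): add — endpoints in different components.
A–B (14): add — endpoints in different components.
A–G (16): add — endpoints in different components.
Every non-tree edge has weight strictly greater than the heaviest edge on the tree path between its endpoints, so the MST is unique.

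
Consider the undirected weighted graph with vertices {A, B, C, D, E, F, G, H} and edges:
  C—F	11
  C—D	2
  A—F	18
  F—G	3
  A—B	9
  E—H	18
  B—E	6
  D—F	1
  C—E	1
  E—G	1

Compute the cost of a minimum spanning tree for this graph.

Prim, starting at D.
Step 1: cheapest edge leaving the tree is D—F (1); add F.
Step 2: cheapest edge leaving the tree is C—D (2); add C.
Step 3: cheapest edge leaving the tree is C—E (1); add E.
Step 4: cheapest edge leaving the tree is E—G (1); add G.
Step 5: cheapest edge leaving the tree is B—E (6); add B.
Step 6: cheapest edge leaving the tree is A—B (9); add A.
Step 7: cheapest edge leaving the tree is E—H (18); add H.
MST edges: D—F, C—D, C—E, E—G, B—E, A—B, E—H; total weight 1+2+1+1+6+9+18 = 38.

38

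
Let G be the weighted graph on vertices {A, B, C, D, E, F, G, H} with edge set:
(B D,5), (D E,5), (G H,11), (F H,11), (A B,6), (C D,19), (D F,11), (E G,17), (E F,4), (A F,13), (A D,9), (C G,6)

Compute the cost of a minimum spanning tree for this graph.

Sort edges by weight, then run Kruskal:
E F (4): add — endpoints in different components.
B D (5): add — endpoints in different components.
D E (5): add — endpoints in different components.
A B (6): add — endpoints in different components.
C G (6): add — endpoints in different components.
A D (9): skip — A and D already connected.
D F (11): skip — D and F already connected.
F H (11): add — endpoints in different components.
G H (11): add — endpoints in different components.
MST edges: E F, B D, D E, A B, C G, F H, G H; total weight 4+5+5+6+6+11+11 = 48.

48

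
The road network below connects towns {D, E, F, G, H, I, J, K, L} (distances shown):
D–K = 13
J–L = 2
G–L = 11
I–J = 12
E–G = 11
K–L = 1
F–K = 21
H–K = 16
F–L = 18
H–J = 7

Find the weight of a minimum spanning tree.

75

Prim, starting at E.
Step 1: frontier [E–G 11] → take E–G (11); add G.
Step 2: frontier [G–L 11] → take G–L (11); add L.
Step 3: frontier [K–L 1, J–L 2, F–L 18] → take K–L (1); add K.
Step 4: frontier [D–K 13, H–K 16, F–K 21, J–L 2, F–L 18] → take J–L (2); add J.
Step 5: frontier [H–J 7, I–J 12, D–K 13, H–K 16, F–K 21, F–L 18] → take H–J (7); add H.
Step 6: frontier [I–J 12, D–K 13, F–K 21, F–L 18] → take I–J (12); add I.
Step 7: frontier [D–K 13, F–K 21, F–L 18] → take D–K (13); add D.
Step 8: frontier [F–K 21, F–L 18] → take F–L (18); add F.
MST edges: E–G, G–L, K–L, J–L, H–J, I–J, D–K, F–L; total weight 11+11+1+2+7+12+13+18 = 75.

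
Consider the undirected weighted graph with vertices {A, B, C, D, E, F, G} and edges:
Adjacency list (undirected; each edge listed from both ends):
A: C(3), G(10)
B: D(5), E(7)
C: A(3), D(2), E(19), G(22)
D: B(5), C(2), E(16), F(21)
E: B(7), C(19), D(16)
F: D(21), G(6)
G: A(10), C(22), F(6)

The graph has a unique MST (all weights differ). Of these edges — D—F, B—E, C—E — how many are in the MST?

Kruskal's algorithm — process edges by increasing weight (ties by edge label):
C—D (2): add. Components now {A} {B} {C,D} {E} {F} {G}
A—C (3): add. Components now {A,C,D} {B} {E} {F} {G}
B—D (5): add. Components now {A,B,C,D} {E} {F} {G}
F—G (6): add. Components now {A,B,C,D} {E} {F,G}
B—E (7): add. Components now {A,B,C,D,E} {F,G}
A—G (10): add. Components now {A,B,C,D,E,F,G}
MST edge set: {C—D, A—C, B—D, F—G, B—E, A—G}.
Of the listed edges, {B—E} are in the MST → 1.

1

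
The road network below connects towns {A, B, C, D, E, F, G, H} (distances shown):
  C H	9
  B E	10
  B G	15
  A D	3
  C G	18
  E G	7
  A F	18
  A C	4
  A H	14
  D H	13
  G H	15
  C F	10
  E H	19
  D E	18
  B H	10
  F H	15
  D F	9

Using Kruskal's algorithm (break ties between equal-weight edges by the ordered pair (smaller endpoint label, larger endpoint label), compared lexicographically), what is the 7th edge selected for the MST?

Sort edges by weight, then run Kruskal:
A D (3): add — endpoints in different components.
A C (4): add — endpoints in different components.
E G (7): add — endpoints in different components.
C H (9): add — endpoints in different components.
D F (9): add — endpoints in different components.
B E (10): add — endpoints in different components.
B H (10): add — endpoints in different components.
The 7th edge added is B H.

B-H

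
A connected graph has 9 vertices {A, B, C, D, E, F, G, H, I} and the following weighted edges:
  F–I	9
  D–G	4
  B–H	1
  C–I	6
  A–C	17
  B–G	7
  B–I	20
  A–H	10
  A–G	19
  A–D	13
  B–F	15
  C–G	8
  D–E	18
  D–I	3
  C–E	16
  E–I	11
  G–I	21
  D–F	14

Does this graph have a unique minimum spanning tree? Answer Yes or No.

Yes

Kruskal: consider edges lightest-first.
B–H (1): add — endpoints in different components.
D–I (3): add — endpoints in different components.
D–G (4): add — endpoints in different components.
C–I (6): add — endpoints in different components.
B–G (7): add — endpoints in different components.
C–G (8): skip — C and G already connected.
F–I (9): add — endpoints in different components.
A–H (10): add — endpoints in different components.
E–I (11): add — endpoints in different components.
Every non-tree edge has weight strictly greater than the heaviest edge on the tree path between its endpoints, so the MST is unique.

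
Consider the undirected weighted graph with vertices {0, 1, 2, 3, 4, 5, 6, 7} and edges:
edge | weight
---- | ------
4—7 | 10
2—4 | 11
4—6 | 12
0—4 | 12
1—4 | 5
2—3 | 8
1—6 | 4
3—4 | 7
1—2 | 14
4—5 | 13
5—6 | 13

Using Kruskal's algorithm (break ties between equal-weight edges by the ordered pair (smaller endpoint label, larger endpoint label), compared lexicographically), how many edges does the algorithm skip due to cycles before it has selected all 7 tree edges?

2

Kruskal's algorithm — process edges by increasing weight (ties by edge label):
1—6 (4): add — endpoints in different components.
1—4 (5): add — endpoints in different components.
3—4 (7): add — endpoints in different components.
2—3 (8): add — endpoints in different components.
4—7 (10): add — endpoints in different components.
2—4 (11): skip — 2 and 4 already connected.
0—4 (12): add — endpoints in different components.
4—6 (12): skip — 4 and 6 already connected.
4—5 (13): add — endpoints in different components.
Edges rejected before the tree was complete: 2.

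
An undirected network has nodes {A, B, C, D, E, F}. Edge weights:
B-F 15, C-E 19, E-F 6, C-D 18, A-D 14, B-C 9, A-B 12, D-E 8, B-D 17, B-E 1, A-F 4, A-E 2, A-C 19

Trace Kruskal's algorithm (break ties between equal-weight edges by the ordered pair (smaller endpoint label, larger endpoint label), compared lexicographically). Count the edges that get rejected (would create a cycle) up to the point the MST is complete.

Kruskal: consider edges lightest-first.
B-E (1): add — endpoints in different components.
A-E (2): add — endpoints in different components.
A-F (4): add — endpoints in different components.
E-F (6): skip — E and F already connected.
D-E (8): add — endpoints in different components.
B-C (9): add — endpoints in different components.
Edges rejected before the tree was complete: 1.

1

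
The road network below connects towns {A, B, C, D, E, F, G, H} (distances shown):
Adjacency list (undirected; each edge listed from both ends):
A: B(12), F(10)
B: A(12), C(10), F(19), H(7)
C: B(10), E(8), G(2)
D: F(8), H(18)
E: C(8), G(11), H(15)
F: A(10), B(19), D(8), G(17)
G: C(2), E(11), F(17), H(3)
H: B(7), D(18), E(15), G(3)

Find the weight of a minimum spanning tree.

50

Prim, starting at C.
Step 1: frontier [C G 2, C E 8, B C 10] → take C G (2); add G.
Step 2: frontier [C E 8, B C 10, G H 3, E G 11, F G 17] → take G H (3); add H.
Step 3: frontier [C E 8, B C 10, E G 11, F G 17, B H 7, E H 15, D H 18] → take B H (7); add B.
Step 4: frontier [A B 12, B F 19, C E 8, E G 11, F G 17, E H 15, D H 18] → take C E (8); add E.
Step 5: frontier [A B 12, B F 19, F G 17, D H 18] → take A B (12); add A.
Step 6: frontier [A F 10, B F 19, F G 17, D H 18] → take A F (10); add F.
Step 7: frontier [D F 8, D H 18] → take D F (8); add D.
MST edges: C G, G H, B H, C E, A B, A F, D F; total weight 2+3+7+8+12+10+8 = 50.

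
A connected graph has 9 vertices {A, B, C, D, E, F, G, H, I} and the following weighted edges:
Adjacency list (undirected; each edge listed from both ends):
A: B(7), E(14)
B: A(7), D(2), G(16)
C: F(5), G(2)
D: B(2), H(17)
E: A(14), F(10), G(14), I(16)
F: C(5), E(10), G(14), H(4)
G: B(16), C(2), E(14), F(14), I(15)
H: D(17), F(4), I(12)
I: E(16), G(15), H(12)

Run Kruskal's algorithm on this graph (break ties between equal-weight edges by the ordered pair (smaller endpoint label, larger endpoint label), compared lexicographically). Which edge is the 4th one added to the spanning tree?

C-F

Sort edges by weight, then run Kruskal:
B–D (2): add — endpoints in different components.
C–G (2): add — endpoints in different components.
F–H (4): add — endpoints in different components.
C–F (5): add — endpoints in different components.
A–B (7): add — endpoints in different components.
E–F (10): add — endpoints in different components.
H–I (12): add — endpoints in different components.
A–E (14): add — endpoints in different components.
The 4th edge added is C–F.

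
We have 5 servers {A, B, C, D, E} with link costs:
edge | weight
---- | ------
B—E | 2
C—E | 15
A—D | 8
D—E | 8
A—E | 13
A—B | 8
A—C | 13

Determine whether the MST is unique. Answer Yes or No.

No

Sort edges by weight, then run Kruskal:
B—E (2): add. Components now {A} {B,E} {C} {D}
A—B (8): add. Components now {A,B,E} {C} {D}
A—D (8): add. Components now {A,B,D,E} {C}
D—E (8): skip — D and E already connected.
A—C (13): add. Components now {A,B,C,D,E}
Non-tree edge D—E has weight 8, equal to the heaviest edge on its tree cycle — swapping gives another MST of the same weight. Not unique.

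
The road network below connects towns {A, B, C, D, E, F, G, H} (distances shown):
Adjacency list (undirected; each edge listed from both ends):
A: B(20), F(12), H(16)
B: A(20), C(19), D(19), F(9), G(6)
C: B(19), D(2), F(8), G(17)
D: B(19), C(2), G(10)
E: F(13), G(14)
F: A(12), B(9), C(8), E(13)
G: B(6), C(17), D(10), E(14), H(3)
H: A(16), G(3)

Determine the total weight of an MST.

Kruskal's algorithm — process edges by increasing weight (ties by edge label):
C–D (2): add — endpoints in different components.
G–H (3): add — endpoints in different components.
B–G (6): add — endpoints in different components.
C–F (8): add — endpoints in different components.
B–F (9): add — endpoints in different components.
D–G (10): skip — D and G already connected.
A–F (12): add — endpoints in different components.
E–F (13): add — endpoints in different components.
MST edges: C–D, G–H, B–G, C–F, B–F, A–F, E–F; total weight 2+3+6+8+9+12+13 = 53.

53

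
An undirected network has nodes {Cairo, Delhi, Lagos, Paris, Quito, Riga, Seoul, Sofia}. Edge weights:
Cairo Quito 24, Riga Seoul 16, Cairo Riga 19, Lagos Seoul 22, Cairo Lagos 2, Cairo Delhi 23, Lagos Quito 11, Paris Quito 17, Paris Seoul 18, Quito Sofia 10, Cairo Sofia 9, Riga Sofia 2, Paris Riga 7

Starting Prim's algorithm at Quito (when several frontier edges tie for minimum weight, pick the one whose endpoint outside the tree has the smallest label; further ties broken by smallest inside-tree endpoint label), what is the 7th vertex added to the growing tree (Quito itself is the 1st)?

Prim's algorithm from Quito:
Step 1: frontier [Quito Sofia 10, Lagos Quito 11, Paris Quito 17, Cairo Quito 24] → take Quito Sofia (10); add Sofia.
Step 2: frontier [Lagos Quito 11, Paris Quito 17, Cairo Quito 24, Riga Sofia 2, Cairo Sofia 9] → take Riga Sofia (2); add Riga.
Step 3: frontier [Lagos Quito 11, Paris Quito 17, Cairo Quito 24, Paris Riga 7, Riga Seoul 16, Cairo Riga 19, Cairo Sofia 9] → take Paris Riga (7); add Paris.
Step 4: frontier [Paris Seoul 18, Lagos Quito 11, Cairo Quito 24, Riga Seoul 16, Cairo Riga 19, Cairo Sofia 9] → take Cairo Sofia (9); add Cairo.
Step 5: frontier [Cairo Lagos 2, Cairo Delhi 23, Paris Seoul 18, Lagos Quito 11, Riga Seoul 16] → take Cairo Lagos (2); add Lagos.
Step 6: frontier [Cairo Delhi 23, Lagos Seoul 22, Paris Seoul 18, Riga Seoul 16] → take Riga Seoul (16); add Seoul.
Step 7: frontier [Cairo Delhi 23] → take Cairo Delhi (23); add Delhi.
Vertex order: Quito, Sofia, Riga, Paris, Cairo, Lagos, Seoul, Delhi. The 7th vertex is Seoul.

Seoul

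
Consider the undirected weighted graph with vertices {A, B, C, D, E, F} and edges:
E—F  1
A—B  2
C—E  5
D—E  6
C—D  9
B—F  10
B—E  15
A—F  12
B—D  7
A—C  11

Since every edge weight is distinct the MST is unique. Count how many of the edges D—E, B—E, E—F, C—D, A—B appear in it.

Kruskal's algorithm — process edges by increasing weight (ties by edge label):
E—F (1): add. Components now {A} {B} {C} {D} {E,F}
A—B (2): add. Components now {A,B} {C} {D} {E,F}
C—E (5): add. Components now {A,B} {C,E,F} {D}
D—E (6): add. Components now {A,B} {C,D,E,F}
B—D (7): add. Components now {A,B,C,D,E,F}
MST edge set: {E—F, A—B, C—E, D—E, B—D}.
Of the listed edges, {D—E, E—F, A—B} are in the MST → 3.

3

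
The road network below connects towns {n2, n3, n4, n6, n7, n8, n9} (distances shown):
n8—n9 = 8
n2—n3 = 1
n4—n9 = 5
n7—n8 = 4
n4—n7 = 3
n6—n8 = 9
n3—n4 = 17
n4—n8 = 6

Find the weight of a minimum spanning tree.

39

Sort edges by weight, then run Kruskal:
n2—n3 (1): add — endpoints in different components.
n4—n7 (3): add — endpoints in different components.
n7—n8 (4): add — endpoints in different components.
n4—n9 (5): add — endpoints in different components.
n4—n8 (6): skip — n8 and n4 already connected.
n8—n9 (8): skip — n8 and n9 already connected.
n6—n8 (9): add — endpoints in different components.
n3—n4 (17): add — endpoints in different components.
MST edges: n2—n3, n4—n7, n7—n8, n4—n9, n6—n8, n3—n4; total weight 1+3+4+5+9+17 = 39.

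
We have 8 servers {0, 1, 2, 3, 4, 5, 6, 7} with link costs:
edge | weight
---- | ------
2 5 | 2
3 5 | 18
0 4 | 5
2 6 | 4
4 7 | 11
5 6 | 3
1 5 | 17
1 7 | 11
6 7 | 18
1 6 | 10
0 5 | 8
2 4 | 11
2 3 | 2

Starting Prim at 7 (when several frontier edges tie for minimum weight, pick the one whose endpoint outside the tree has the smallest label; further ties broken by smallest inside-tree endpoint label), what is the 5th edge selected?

2-3

Prim, starting at 7.
Step 1: frontier [1 7 11, 4 7 11, 6 7 18] → take 1 7 (11); add 1.
Step 2: frontier [1 6 10, 1 5 17, 4 7 11, 6 7 18] → take 1 6 (10); add 6.
Step 3: frontier [1 5 17, 5 6 3, 2 6 4, 4 7 11] → take 5 6 (3); add 5.
Step 4: frontier [2 5 2, 0 5 8, 3 5 18, 2 6 4, 4 7 11] → take 2 5 (2); add 2.
Step 5: frontier [2 3 2, 2 4 11, 0 5 8, 3 5 18, 4 7 11] → take 2 3 (2); add 3.
Step 6: frontier [2 4 11, 0 5 8, 4 7 11] → take 0 5 (8); add 0.
Step 7: frontier [0 4 5, 2 4 11, 4 7 11] → take 0 4 (5); add 4.
The 5th edge added is 2 3.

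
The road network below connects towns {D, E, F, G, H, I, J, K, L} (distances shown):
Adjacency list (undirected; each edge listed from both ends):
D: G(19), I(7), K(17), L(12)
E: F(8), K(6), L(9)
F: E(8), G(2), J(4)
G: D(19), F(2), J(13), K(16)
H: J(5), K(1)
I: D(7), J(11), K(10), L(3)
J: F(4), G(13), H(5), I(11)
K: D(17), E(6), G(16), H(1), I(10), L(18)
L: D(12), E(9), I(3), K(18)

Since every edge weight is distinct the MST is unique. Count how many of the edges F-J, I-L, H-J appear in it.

3

Kruskal: consider edges lightest-first.
H-K (1): add — endpoints in different components.
F-G (2): add — endpoints in different components.
I-L (3): add — endpoints in different components.
F-J (4): add — endpoints in different components.
H-J (5): add — endpoints in different components.
E-K (6): add — endpoints in different components.
D-I (7): add — endpoints in different components.
E-F (8): skip — E and F already connected.
E-L (9): add — endpoints in different components.
MST edge set: {H-K, F-G, I-L, F-J, H-J, E-K, D-I, E-L}.
Of the listed edges, {F-J, I-L, H-J} are in the MST → 3.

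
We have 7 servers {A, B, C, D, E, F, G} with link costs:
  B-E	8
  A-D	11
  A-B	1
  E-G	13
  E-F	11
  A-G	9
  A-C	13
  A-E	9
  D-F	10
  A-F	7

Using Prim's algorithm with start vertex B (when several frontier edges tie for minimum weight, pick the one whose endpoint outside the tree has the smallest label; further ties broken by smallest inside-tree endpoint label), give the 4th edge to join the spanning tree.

A-G

Grow the tree from B using Prim:
Step 1: cheapest edge leaving the tree is A-B (1); add A.
Step 2: cheapest edge leaving the tree is A-F (7); add F.
Step 3: cheapest edge leaving the tree is B-E (8); add E.
Step 4: cheapest edge leaving the tree is A-G (9); add G.
Step 5: cheapest edge leaving the tree is D-F (10); add D.
Step 6: cheapest edge leaving the tree is A-C (13); add C.
The 4th edge added is A-G.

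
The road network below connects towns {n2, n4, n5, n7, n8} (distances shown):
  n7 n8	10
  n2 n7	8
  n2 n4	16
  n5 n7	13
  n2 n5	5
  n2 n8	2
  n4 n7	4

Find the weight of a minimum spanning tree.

19

Prim's algorithm from n5:
Step 1: frontier [n2 n5 5, n5 n7 13] → take n2 n5 (5); add n2.
Step 2: frontier [n2 n8 2, n2 n7 8, n2 n4 16, n5 n7 13] → take n2 n8 (2); add n8.
Step 3: frontier [n2 n7 8, n2 n4 16, n5 n7 13, n7 n8 10] → take n2 n7 (8); add n7.
Step 4: frontier [n2 n4 16, n4 n7 4] → take n4 n7 (4); add n4.
MST edges: n2 n5, n2 n8, n2 n7, n4 n7; total weight 5+2+8+4 = 19.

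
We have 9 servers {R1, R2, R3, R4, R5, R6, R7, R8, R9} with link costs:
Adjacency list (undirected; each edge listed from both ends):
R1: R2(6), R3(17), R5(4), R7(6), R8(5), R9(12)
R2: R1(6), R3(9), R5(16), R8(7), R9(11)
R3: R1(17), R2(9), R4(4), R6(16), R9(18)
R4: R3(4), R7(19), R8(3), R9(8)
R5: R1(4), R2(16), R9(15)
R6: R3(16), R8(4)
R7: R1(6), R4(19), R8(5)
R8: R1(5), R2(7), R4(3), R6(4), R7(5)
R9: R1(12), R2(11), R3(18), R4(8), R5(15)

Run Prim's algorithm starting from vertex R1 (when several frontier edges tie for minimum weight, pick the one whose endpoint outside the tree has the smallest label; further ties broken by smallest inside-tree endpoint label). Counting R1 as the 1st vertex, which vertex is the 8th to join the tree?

Grow the tree from R1 using Prim:
Step 1: cheapest edge leaving the tree is R1—R5 (4); add R5.
Step 2: cheapest edge leaving the tree is R1—R8 (5); add R8.
Step 3: cheapest edge leaving the tree is R4—R8 (3); add R4.
Step 4: cheapest edge leaving the tree is R3—R4 (4); add R3.
Step 5: cheapest edge leaving the tree is R6—R8 (4); add R6.
Step 6: cheapest edge leaving the tree is R7—R8 (5); add R7.
Step 7: cheapest edge leaving the tree is R1—R2 (6); add R2.
Step 8: cheapest edge leaving the tree is R4—R9 (8); add R9.
Vertex order: R1, R5, R8, R4, R3, R6, R7, R2, R9. The 8th vertex is R2.

R2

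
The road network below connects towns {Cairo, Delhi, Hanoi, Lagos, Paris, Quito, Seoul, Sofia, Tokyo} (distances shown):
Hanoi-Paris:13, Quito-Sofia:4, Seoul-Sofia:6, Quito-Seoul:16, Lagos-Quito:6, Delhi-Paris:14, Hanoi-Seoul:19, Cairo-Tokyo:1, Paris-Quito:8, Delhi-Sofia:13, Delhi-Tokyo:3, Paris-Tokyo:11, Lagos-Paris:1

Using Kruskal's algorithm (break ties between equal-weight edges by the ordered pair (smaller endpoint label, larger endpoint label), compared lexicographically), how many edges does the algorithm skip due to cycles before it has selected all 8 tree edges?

Kruskal: consider edges lightest-first.
Cairo-Tokyo (1): add — endpoints in different components.
Lagos-Paris (1): add — endpoints in different components.
Delhi-Tokyo (3): add — endpoints in different components.
Quito-Sofia (4): add — endpoints in different components.
Lagos-Quito (6): add — endpoints in different components.
Seoul-Sofia (6): add — endpoints in different components.
Paris-Quito (8): skip — Quito and Paris already connected.
Paris-Tokyo (11): add — endpoints in different components.
Delhi-Sofia (13): skip — Sofia and Delhi already connected.
Hanoi-Paris (13): add — endpoints in different components.
Edges rejected before the tree was complete: 2.

2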